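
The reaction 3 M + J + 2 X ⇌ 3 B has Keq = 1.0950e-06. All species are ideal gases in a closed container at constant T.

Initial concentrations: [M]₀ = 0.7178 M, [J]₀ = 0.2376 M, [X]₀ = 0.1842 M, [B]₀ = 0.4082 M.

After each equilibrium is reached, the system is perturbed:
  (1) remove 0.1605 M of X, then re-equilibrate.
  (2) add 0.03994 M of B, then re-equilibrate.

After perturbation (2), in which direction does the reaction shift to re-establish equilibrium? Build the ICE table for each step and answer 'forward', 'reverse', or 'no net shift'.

Direction: reverse

Q₀ = 22.81 vs Keq = 1.0950e-06 ⇒ Q>K, reverse
Step 1:
                  M         J         X         B
  Initial    0.7178    0.2376    0.1842    0.4082
  Change     0.4033    0.1344    0.2689   -0.4033
  Equil       1.121     0.372    0.4531  0.004902
  solve Keq expr → x = -0.1344; check Q = 1.0950e-06
Then remove 0.1605 M of X.
Step 2:
                  M         J         X         B
  Initial     1.121     0.372    0.2926  0.004902
  Change   0.001228 4.0923e-04 8.1845e-04 -0.001228
  Equil       1.122    0.3724    0.2934  0.003675
  solve Keq expr → x = -4.0923e-04; check Q = 1.0950e-06
Then add 0.03994 M of B.
Step 3:
                  M         J         X         B
  Initial     1.122    0.3724    0.2934   0.04361
  Change    0.03954   0.01318   0.02636  -0.03954
  Equil       1.162    0.3856    0.3197  0.004076
  solve Keq expr → x = -0.01318; check Q = 1.0950e-06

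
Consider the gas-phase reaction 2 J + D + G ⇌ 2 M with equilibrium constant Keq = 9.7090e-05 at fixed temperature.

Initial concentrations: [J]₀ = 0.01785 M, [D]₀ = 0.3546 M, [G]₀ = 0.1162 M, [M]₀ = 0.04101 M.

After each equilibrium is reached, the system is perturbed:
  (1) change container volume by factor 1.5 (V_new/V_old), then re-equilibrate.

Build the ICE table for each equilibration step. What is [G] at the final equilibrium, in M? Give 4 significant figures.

Q₀ = 128.1 vs Keq = 9.7090e-05 ⇒ Q>K, reverse
Step 1:
                   J          D          G          M
  I          0.01785     0.3546     0.1162    0.04101
  C          0.04088    0.02044    0.02044   -0.04088
  E          0.05873      0.375     0.1366 1.3100e-04
  solve Keq expr → x = -0.02044; check Q = 9.7090e-05
Then change container volume by factor 1.5 (V_new/V_old).
Step 2:
                   J          D          G          M
  I          0.03915       0.25    0.09109 8.7332e-05
  C       2.9061e-05 1.4531e-05 1.4531e-05 -2.9061e-05
  E          0.03918       0.25    0.09111 5.8271e-05
  solve Keq expr → x = -1.4531e-05; check Q = 9.7090e-05

[G]_eq = 0.09111 M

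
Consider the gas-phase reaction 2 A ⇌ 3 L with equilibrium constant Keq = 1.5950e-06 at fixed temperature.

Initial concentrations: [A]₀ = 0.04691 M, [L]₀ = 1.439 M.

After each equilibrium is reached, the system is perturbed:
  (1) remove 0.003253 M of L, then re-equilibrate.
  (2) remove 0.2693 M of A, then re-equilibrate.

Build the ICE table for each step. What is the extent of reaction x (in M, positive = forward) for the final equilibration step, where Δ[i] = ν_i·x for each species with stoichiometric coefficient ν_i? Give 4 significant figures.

Q₀ = 1354 vs Keq = 1.5950e-06 ⇒ Q>K, reverse
Step 1:
                    A           L
  Initial     0.04691       1.439
  Change       0.9516      -1.427
  Equil        0.9985     0.01167
  solve Keq expr → x = -0.4758; check Q = 1.5950e-06
Then remove 0.003253 M of L.
Step 2:
                    A           L
  Initial      0.9985    0.008419
  Change    -0.002157    0.003236
  Equil        0.9963     0.01166
  solve Keq expr → x = 0.001079; check Q = 1.5950e-06
Then remove 0.2693 M of A.
Step 3:
                    A           L
  Initial       0.727     0.01166
  Change     0.001464   -0.002196
  Equil        0.7285    0.009459
  solve Keq expr → x = -7.3191e-04; check Q = 1.5950e-06

x = -7.3191e-04 M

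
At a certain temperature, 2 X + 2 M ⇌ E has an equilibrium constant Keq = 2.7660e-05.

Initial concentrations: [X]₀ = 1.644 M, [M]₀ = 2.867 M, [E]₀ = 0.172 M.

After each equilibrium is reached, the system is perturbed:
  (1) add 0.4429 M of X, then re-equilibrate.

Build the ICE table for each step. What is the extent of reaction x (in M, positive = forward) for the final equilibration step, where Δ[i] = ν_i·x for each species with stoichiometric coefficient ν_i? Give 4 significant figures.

x = 5.5411e-04 M

Q₀ = 0.007742 vs Keq = 2.7660e-05 ⇒ Q>K, reverse
Step 1:
                  X         M         E
  Initial     1.644     2.867     0.172
  Change     0.3418    0.3418   -0.1709
  Equil       1.986     3.209  0.001123
  solve Keq expr → x = -0.1709; check Q = 2.7660e-05
Then add 0.4429 M of X.
Step 2:
                  X         M         E
  Initial     2.429     3.209  0.001123
  Change  -0.001108 -0.001108 5.5411e-04
  Equil       2.428     3.208  0.001677
  solve Keq expr → x = 5.5411e-04; check Q = 2.7660e-05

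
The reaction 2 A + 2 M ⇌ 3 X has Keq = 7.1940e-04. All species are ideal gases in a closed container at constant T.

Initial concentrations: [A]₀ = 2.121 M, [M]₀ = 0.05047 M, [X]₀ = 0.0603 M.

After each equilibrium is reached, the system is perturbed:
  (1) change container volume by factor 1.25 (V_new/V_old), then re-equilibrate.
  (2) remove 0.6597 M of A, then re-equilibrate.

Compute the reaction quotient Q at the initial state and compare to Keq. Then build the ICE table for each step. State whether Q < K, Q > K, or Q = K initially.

Q₀ = 0.01913; Q > K (proceeds reverse)

Q₀ = 0.01913 vs Keq = 7.1940e-04 ⇒ Q>K, reverse
Step 1:
                   A          M          X
  Initial      2.121    0.05047     0.0603
  Change     0.02281    0.02281   -0.03421
  Equil        2.144    0.07328    0.02609
  solve Keq expr → x = -0.0114; check Q = 7.1940e-04
Then change container volume by factor 1.25 (V_new/V_old).
Step 2:
                   A          M          X
  Initial      1.715    0.05862    0.02087
  Change  8.6605e-04 8.6605e-04  -0.001299
  Equil        1.716    0.05949    0.01957
  solve Keq expr → x = -4.3302e-04; check Q = 7.1940e-04
Then remove 0.6597 M of A.
Step 3:
                   A          M          X
  Initial      1.056    0.05949    0.01957
  Change    0.003246   0.003246  -0.004869
  Equil        1.059    0.06273     0.0147
  solve Keq expr → x = -0.001623; check Q = 7.1940e-04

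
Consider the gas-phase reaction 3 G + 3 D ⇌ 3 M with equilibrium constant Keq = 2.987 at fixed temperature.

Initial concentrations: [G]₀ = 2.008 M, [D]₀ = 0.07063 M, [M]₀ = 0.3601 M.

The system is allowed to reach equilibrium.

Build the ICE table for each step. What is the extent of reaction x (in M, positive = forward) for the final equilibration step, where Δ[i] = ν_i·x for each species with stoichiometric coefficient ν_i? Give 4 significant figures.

Q₀ = 16.37 vs Keq = 2.987 ⇒ Q>K, reverse
Step 1:
                    G           D           M
  init          2.008     0.07063      0.3601
  Δ           0.03849     0.03849    -0.03849
  eq            2.046      0.1091      0.3216
  solve Keq expr → x = -0.01283; check Q = 2.987

x = -0.01283 M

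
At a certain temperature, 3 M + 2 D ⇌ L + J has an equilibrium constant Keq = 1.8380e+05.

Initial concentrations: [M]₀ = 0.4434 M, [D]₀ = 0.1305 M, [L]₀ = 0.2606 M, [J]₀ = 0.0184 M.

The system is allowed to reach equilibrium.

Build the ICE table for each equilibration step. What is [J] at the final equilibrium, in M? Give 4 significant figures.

Q₀ = 3.23 vs Keq = 1.8380e+05 ⇒ Q<K, forward
Step 1:
                    M           D           L           J
  Initial      0.4434      0.1305      0.2606      0.0184
  Change      -0.1912     -0.1275     0.06375     0.06375
  Equil        0.2522    0.003007      0.3243     0.08215
  solve Keq expr → x = 0.06375; check Q = 1.8380e+05

[J]_eq = 0.08215 M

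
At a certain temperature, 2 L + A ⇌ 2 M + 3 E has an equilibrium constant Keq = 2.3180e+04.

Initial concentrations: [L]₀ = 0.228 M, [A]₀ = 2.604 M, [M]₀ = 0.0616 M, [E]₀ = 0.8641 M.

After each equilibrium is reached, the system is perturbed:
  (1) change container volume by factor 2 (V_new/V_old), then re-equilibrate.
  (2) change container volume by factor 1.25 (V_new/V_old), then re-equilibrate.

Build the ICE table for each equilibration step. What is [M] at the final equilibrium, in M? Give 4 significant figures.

Q₀ = 0.01809 vs Keq = 2.3180e+04 ⇒ Q<K, forward
Step 1:
                  L         A         M         E
  I           0.228     2.604    0.0616    0.8641
  C         -0.2264   -0.1132    0.2264    0.3396
  E        0.001583     2.491     0.288     1.204
  solve Keq expr → x = 0.1132; check Q = 2.3180e+04
Then change container volume by factor 2 (V_new/V_old).
Step 2:
                  L         A         M         E
  I       7.9151e-04     1.245     0.144    0.6019
  C       -3.9405e-04 -1.9703e-04 3.9405e-04 5.9108e-04
  E       3.9745e-04     1.245    0.1444    0.6025
  solve Keq expr → x = 1.9703e-04; check Q = 2.3180e+04
Then change container volume by factor 1.25 (V_new/V_old).
Step 3:
                  L         A         M         E
  I       3.1796e-04    0.9962    0.1155     0.482
  C       -6.3373e-05 -3.1687e-05 6.3373e-05 9.5060e-05
  E       2.5459e-04    0.9961    0.1156    0.4821
  solve Keq expr → x = 3.1687e-05; check Q = 2.3180e+04

[M]_eq = 0.1156 M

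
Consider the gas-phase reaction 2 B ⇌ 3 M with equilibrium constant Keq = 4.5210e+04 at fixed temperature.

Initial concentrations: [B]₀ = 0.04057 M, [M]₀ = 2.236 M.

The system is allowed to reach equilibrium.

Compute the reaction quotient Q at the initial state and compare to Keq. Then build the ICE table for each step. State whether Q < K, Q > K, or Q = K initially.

Q₀ = 6792; Q < K (proceeds forward)

Q₀ = 6792 vs Keq = 4.5210e+04 ⇒ Q<K, forward
Step 1:
                  B         M
  I         0.04057     2.236
  C        -0.02446   0.03668
  E         0.01611     2.273
  solve Keq expr → x = 0.01223; check Q = 4.5210e+04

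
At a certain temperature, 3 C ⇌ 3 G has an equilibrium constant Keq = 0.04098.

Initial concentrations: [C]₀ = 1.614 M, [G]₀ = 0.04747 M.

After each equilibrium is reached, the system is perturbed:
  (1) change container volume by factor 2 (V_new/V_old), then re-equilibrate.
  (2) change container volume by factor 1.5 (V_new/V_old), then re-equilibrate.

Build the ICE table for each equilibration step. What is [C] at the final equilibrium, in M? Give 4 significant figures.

[C]_eq = 0.4118 M

Q₀ = 2.5442e-05 vs Keq = 0.04098 ⇒ Q<K, forward
Step 1:
                  C         G
  I           1.614   0.04747
  C         -0.3785    0.3785
  E           1.236     0.426
  solve Keq expr → x = 0.1262; check Q = 0.04098
Then change container volume by factor 2 (V_new/V_old).
Step 2:
                  C         G
  I          0.6178     0.213
  C               0         0
  E          0.6178     0.213
  solve Keq expr → x = 0; check Q = 0.04098
Then change container volume by factor 1.5 (V_new/V_old).
Step 3:
                  C         G
  I          0.4118     0.142
  C               0         0
  E          0.4118     0.142
  solve Keq expr → x = 0; check Q = 0.04098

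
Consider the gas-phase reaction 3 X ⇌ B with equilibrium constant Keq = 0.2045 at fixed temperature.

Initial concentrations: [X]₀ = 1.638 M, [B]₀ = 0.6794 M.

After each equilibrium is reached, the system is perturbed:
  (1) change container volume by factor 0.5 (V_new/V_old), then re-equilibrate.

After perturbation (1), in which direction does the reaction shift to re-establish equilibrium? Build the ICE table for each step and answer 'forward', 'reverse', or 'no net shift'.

Direction: forward

Q₀ = 0.1546 vs Keq = 0.2045 ⇒ Q<K, forward
Step 1:
                  X         B
  init        1.638    0.6794
  Δ         -0.1177   0.03923
  eq           1.52    0.7186
  solve Keq expr → x = 0.03923; check Q = 0.2045
Then change container volume by factor 0.5 (V_new/V_old).
Step 2:
                  X         B
  init        3.041     1.437
  Δ         -0.9887    0.3296
  eq          2.052     1.767
  solve Keq expr → x = 0.3296; check Q = 0.2045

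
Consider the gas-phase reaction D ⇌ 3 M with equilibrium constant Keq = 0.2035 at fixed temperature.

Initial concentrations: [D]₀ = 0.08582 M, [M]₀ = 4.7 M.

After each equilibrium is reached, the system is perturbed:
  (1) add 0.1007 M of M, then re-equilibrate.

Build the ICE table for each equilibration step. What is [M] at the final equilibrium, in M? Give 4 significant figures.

Q₀ = 1210 vs Keq = 0.2035 ⇒ Q>K, reverse
Step 1:
                    D           M
  I           0.08582         4.7
  C             1.346      -4.037
  E             1.432      0.6629
  solve Keq expr → x = -1.346; check Q = 0.2035
Then add 0.1007 M of M.
Step 2:
                    D           M
  I             1.432      0.7636
  C           0.03194    -0.09581
  E             1.463      0.6678
  solve Keq expr → x = -0.03194; check Q = 0.2035

[M]_eq = 0.6678 M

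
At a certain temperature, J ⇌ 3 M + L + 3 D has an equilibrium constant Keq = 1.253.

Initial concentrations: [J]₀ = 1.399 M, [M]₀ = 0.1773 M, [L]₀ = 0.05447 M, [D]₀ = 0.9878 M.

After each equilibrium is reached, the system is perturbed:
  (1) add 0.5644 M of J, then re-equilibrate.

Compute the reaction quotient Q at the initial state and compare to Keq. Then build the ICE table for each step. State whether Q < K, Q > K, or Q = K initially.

Q₀ = 2.0916e-04 vs Keq = 1.253 ⇒ Q<K, forward
Step 1:
                    J           M           L           D
  init          1.399      0.1773     0.05447      0.9878
  Δ           -0.2565      0.7694      0.2565      0.7694
  eq            1.143      0.9467      0.3109       1.757
  solve Keq expr → x = 0.2565; check Q = 1.253
Then add 0.5644 M of J.
Step 2:
                    J           M           L           D
  init          1.707      0.9467      0.3109       1.757
  Δ          -0.02242     0.06726     0.02242     0.06726
  eq            1.685       1.014      0.3334       1.824
  solve Keq expr → x = 0.02242; check Q = 1.253

Q₀ = 2.0916e-04; Q < K (proceeds forward)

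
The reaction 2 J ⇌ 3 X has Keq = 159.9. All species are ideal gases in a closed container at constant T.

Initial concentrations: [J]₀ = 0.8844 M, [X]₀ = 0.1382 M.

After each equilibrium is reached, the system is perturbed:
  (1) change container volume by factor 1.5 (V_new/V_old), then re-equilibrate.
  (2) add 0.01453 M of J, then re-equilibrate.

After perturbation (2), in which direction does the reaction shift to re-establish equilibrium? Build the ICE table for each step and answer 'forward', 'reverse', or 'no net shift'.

Direction: forward

Q₀ = 0.003375 vs Keq = 159.9 ⇒ Q<K, forward
Step 1:
                  J         X
  init       0.8844    0.1382
  Δ         -0.7684     1.153
  eq          0.116     1.291
  solve Keq expr → x = 0.3842; check Q = 159.9
Then change container volume by factor 1.5 (V_new/V_old).
Step 2:
                  J         X
  init      0.07732    0.8606
  Δ        -0.01217   0.01825
  eq        0.06515    0.8788
  solve Keq expr → x = 0.006085; check Q = 159.9
Then add 0.01453 M of J.
Step 3:
                  J         X
  init      0.07968    0.8788
  Δ        -0.01244   0.01867
  eq        0.06724    0.8975
  solve Keq expr → x = 0.006222; check Q = 159.9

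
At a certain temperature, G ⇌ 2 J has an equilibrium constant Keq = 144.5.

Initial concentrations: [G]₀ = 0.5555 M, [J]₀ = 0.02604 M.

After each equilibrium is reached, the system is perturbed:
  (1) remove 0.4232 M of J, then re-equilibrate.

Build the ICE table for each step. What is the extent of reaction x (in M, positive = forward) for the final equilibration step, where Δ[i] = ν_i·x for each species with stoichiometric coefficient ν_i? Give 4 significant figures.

Q₀ = 0.001221 vs Keq = 144.5 ⇒ Q<K, forward
Step 1:
                  G         J
  init       0.5555   0.02604
  Δ         -0.5468     1.094
  eq       0.008676      1.12
  solve Keq expr → x = 0.5468; check Q = 144.5
Then remove 0.4232 M of J.
Step 2:
                  G         J
  init     0.008676    0.6965
  Δ       -0.005218   0.01044
  eq       0.003458    0.7069
  solve Keq expr → x = 0.005218; check Q = 144.5

x = 0.005218 M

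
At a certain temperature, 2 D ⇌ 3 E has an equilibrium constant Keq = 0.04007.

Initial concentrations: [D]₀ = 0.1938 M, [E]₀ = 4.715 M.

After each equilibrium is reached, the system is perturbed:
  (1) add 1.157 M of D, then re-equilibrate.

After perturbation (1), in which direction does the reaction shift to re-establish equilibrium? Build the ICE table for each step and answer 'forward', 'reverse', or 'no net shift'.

Q₀ = 2791 vs Keq = 0.04007 ⇒ Q>K, reverse
Step 1:
                    D           E
  I            0.1938       4.715
  C             2.682      -4.023
  E             2.876       0.692
  solve Keq expr → x = -1.341; check Q = 0.04007
Then add 1.157 M of D.
Step 2:
                    D           E
  I             4.033       0.692
  C           -0.1064      0.1597
  E             3.926      0.8517
  solve Keq expr → x = 0.05322; check Q = 0.04007

Direction: forward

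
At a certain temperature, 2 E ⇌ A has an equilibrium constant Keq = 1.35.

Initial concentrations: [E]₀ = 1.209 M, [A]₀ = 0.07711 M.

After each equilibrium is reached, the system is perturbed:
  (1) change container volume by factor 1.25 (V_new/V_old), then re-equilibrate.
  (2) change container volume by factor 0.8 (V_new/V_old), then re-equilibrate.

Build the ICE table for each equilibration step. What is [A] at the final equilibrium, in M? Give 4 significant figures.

[A]_eq = 0.4071 M

Q₀ = 0.05275 vs Keq = 1.35 ⇒ Q<K, forward
Step 1:
                   E          A
  Initial      1.209    0.07711
  Change     -0.6599     0.3299
  Equil       0.5491     0.4071
  solve Keq expr → x = 0.3299; check Q = 1.35
Then change container volume by factor 1.25 (V_new/V_old).
Step 2:
                   E          A
  Initial     0.4393     0.3256
  Change      0.0375   -0.01875
  Equil       0.4768     0.3069
  solve Keq expr → x = -0.01875; check Q = 1.35
Then change container volume by factor 0.8 (V_new/V_old).
Step 3:
                   E          A
  Initial      0.596     0.3836
  Change    -0.04688    0.02344
  Equil       0.5491     0.4071
  solve Keq expr → x = 0.02344; check Q = 1.35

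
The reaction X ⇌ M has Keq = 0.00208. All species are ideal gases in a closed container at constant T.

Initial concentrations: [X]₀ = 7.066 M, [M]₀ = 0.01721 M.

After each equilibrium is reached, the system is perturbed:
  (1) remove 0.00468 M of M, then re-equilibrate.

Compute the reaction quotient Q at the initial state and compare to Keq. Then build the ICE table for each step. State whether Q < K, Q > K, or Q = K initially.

Q₀ = 0.002436; Q > K (proceeds reverse)

Q₀ = 0.002436 vs Keq = 0.00208 ⇒ Q>K, reverse
Step 1:
                    X           M
  I             7.066     0.01721
  C          0.002508   -0.002508
  E             7.069      0.0147
  solve Keq expr → x = -0.002508; check Q = 0.00208
Then remove 0.00468 M of M.
Step 2:
                    X           M
  I             7.069     0.01002
  C          -0.00467     0.00467
  E             7.064     0.01469
  solve Keq expr → x = 0.00467; check Q = 0.00208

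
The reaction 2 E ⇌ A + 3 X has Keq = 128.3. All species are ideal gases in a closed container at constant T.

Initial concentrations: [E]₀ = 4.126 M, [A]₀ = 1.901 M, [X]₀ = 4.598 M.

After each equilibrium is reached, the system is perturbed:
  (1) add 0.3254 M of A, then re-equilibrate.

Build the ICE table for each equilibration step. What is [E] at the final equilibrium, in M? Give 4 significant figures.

[E]_eq = 2.675 M

Q₀ = 10.86 vs Keq = 128.3 ⇒ Q<K, forward
Step 1:
                  E         A         X
  init        4.126     1.901     4.598
  Δ          -1.524     0.762     2.286
  eq          2.602     2.663     6.884
  solve Keq expr → x = 0.762; check Q = 128.3
Then add 0.3254 M of A.
Step 2:
                  E         A         X
  init        2.602     2.988     6.884
  Δ         0.07272  -0.03636   -0.1091
  eq          2.675     2.952     6.775
  solve Keq expr → x = -0.03636; check Q = 128.3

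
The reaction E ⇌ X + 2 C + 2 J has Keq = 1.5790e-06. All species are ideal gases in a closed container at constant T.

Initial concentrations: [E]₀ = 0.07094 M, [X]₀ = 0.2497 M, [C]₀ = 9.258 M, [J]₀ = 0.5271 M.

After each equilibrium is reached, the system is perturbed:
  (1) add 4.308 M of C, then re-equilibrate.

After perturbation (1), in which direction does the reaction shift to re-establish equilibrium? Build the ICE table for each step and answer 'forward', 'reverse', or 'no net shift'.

Q₀ = 83.82 vs Keq = 1.5790e-06 ⇒ Q>K, reverse
Step 1:
                    E           X           C           J
  Initial     0.07094      0.2497       9.258      0.5271
  Change       0.2497     -0.2497     -0.4994     -0.4994
  Equil        0.3206  8.5905e-06       8.759     0.02772
  solve Keq expr → x = -0.2497; check Q = 1.5790e-06
Then add 4.308 M of C.
Step 2:
                    E           X           C           J
  Initial      0.3206  8.5905e-06       13.07     0.02772
  Change   4.7280e-06 -4.7280e-06 -9.4560e-06 -9.4560e-06
  Equil        0.3206  3.8625e-06       13.07     0.02771
  solve Keq expr → x = -4.7280e-06; check Q = 1.5790e-06

Direction: reverse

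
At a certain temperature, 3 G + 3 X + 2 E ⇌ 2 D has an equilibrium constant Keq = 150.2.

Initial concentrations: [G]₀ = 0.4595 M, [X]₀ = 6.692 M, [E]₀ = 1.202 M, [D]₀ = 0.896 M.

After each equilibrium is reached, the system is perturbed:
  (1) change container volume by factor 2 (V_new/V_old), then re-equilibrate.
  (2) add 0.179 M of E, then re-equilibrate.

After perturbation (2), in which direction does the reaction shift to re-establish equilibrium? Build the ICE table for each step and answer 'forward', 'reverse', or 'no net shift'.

Q₀ = 0.01911 vs Keq = 150.2 ⇒ Q<K, forward
Step 1:
                  G         X         E         D
  Initial    0.4595     6.692     1.202     0.896
  Change    -0.4241   -0.4241   -0.2827    0.2827
  Equil     0.03542     6.268    0.9193     1.179
  solve Keq expr → x = 0.1414; check Q = 150.2
Then change container volume by factor 2 (V_new/V_old).
Step 2:
                  G         X         E         D
  Initial   0.01771     3.134    0.4596    0.5894
  Change    0.04673   0.04673   0.03115  -0.03115
  Equil     0.06444     3.181    0.4908    0.5582
  solve Keq expr → x = -0.01558; check Q = 150.2
Then add 0.179 M of E.
Step 3:
                  G         X         E         D
  Initial   0.06444     3.181    0.6698    0.5582
  Change   -0.01103  -0.01103 -0.007354  0.007354
  Equil     0.05341      3.17    0.6624    0.5656
  solve Keq expr → x = 0.003677; check Q = 150.2

Direction: forward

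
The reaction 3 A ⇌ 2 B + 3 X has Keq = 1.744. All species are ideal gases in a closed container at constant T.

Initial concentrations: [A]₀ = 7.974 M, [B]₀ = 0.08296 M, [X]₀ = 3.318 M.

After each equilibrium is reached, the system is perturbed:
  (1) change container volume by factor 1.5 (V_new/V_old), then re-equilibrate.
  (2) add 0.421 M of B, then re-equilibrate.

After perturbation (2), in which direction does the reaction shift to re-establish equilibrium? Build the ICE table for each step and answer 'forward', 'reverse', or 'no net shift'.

Q₀ = 4.9584e-04 vs Keq = 1.744 ⇒ Q<K, forward
Step 1:
                   A          B          X
  init         7.974    0.08296      3.318
  Δ           -2.105      1.404      2.105
  eq           5.869      1.487      5.423
  solve Keq expr → x = 0.7018; check Q = 1.744
Then change container volume by factor 1.5 (V_new/V_old).
Step 2:
                   A          B          X
  init         3.912      0.991      3.616
  Δ          -0.2871     0.1914     0.2871
  eq           3.625      1.182      3.903
  solve Keq expr → x = 0.09569; check Q = 1.744
Then add 0.421 M of B.
Step 3:
                   A          B          X
  init         3.625      1.603      3.903
  Δ           0.2464    -0.1643    -0.2464
  eq           3.872      1.439      3.656
  solve Keq expr → x = -0.08214; check Q = 1.744

Direction: reverse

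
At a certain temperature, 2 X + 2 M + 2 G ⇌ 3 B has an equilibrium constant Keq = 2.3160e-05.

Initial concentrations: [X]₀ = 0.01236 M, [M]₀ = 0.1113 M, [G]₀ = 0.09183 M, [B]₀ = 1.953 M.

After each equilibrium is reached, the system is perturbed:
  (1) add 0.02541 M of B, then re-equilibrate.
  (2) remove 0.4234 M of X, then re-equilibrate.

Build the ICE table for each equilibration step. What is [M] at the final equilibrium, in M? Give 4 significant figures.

[M]_eq = 1.403 M

Q₀ = 4.6678e+08 vs Keq = 2.3160e-05 ⇒ Q>K, reverse
Step 1:
                  X         M         G         B
  init      0.01236    0.1113   0.09183     1.953
  Δ           1.268     1.268     1.268    -1.902
  eq           1.28     1.379      1.36   0.05111
  solve Keq expr → x = -0.634; check Q = 2.3160e-05
Then add 0.02541 M of B.
Step 2:
                  X         M         G         B
  init         1.28     1.379      1.36   0.07652
  Δ         0.01611   0.01611   0.01611  -0.02417
  eq          1.296     1.395     1.376   0.05235
  solve Keq expr → x = -0.008057; check Q = 2.3160e-05
Then remove 0.4234 M of X.
Step 3:
                  X         M         G         B
  init        0.873     1.395     1.376   0.05235
  Δ        0.007728  0.007728  0.007728  -0.01159
  eq         0.8807     1.403     1.384   0.04076
  solve Keq expr → x = -0.003864; check Q = 2.3160e-05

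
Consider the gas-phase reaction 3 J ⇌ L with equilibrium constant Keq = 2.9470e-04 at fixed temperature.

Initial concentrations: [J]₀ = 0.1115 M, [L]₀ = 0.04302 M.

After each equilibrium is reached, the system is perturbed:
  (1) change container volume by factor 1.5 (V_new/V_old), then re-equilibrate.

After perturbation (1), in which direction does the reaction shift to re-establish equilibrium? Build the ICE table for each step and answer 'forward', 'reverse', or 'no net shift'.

Q₀ = 31.03 vs Keq = 2.9470e-04 ⇒ Q>K, reverse
Step 1:
                    J           L
  init         0.1115     0.04302
  Δ             0.129    -0.04302
  eq           0.2405  4.1019e-06
  solve Keq expr → x = -0.04302; check Q = 2.9470e-04
Then change container volume by factor 1.5 (V_new/V_old).
Step 2:
                    J           L
  init         0.1604  2.7346e-06
  Δ        4.5573e-06 -1.5191e-06
  eq           0.1604  1.2155e-06
  solve Keq expr → x = -1.5191e-06; check Q = 2.9470e-04

Direction: reverse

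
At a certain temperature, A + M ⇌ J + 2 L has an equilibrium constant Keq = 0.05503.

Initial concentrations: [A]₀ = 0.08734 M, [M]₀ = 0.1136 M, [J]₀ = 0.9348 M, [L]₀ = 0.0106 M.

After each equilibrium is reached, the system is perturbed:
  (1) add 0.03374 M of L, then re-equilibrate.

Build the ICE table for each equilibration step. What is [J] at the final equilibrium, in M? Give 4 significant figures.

Q₀ = 0.01059 vs Keq = 0.05503 ⇒ Q<K, forward
Step 1:
                  A         M         J         L
  Initial   0.08734    0.1136    0.9348    0.0106
  Change  -0.006012 -0.006012  0.006012   0.01202
  Equil     0.08133    0.1076    0.9408   0.02262
  solve Keq expr → x = 0.006012; check Q = 0.05503
Then add 0.03374 M of L.
Step 2:
                  A         M         J         L
  Initial   0.08133    0.1076    0.9408   0.05636
  Change    0.01494   0.01494  -0.01494  -0.02988
  Equil     0.09627    0.1225    0.9259   0.02648
  solve Keq expr → x = -0.01494; check Q = 0.05503

[J]_eq = 0.9259 M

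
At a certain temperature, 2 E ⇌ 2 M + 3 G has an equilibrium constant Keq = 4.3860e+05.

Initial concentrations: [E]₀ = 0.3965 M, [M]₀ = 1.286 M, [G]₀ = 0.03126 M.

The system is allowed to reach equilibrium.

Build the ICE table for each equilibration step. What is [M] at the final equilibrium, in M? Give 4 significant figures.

[M]_eq = 1.681 M

Q₀ = 3.2134e-04 vs Keq = 4.3860e+05 ⇒ Q<K, forward
Step 1:
                  E         M         G
  I          0.3965     1.286   0.03126
  C         -0.3952    0.3952    0.5929
  E        0.001252     1.681    0.6241
  solve Keq expr → x = 0.1976; check Q = 4.3860e+05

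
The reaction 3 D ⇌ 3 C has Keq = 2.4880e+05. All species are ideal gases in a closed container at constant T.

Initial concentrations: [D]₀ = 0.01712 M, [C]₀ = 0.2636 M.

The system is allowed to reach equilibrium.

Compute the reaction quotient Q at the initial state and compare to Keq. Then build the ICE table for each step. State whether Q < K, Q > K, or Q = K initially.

Q₀ = 3650; Q < K (proceeds forward)

Q₀ = 3650 vs Keq = 2.4880e+05 ⇒ Q<K, forward
Step 1:
                  D         C
  I         0.01712    0.2636
  C        -0.01273   0.01273
  E        0.004393    0.2763
  solve Keq expr → x = 0.004242; check Q = 2.4880e+05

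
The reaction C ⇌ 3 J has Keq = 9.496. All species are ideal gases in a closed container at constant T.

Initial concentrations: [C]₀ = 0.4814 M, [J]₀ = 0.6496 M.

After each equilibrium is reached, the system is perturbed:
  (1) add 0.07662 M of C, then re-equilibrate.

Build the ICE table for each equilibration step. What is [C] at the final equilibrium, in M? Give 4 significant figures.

[C]_eq = 0.3013 M

Q₀ = 0.5694 vs Keq = 9.496 ⇒ Q<K, forward
Step 1:
                    C           J
  Initial      0.4814      0.6496
  Change      -0.2293       0.688
  Equil        0.2521       1.338
  solve Keq expr → x = 0.2293; check Q = 9.496
Then add 0.07662 M of C.
Step 2:
                    C           J
  Initial      0.3287       1.338
  Change     -0.02734     0.08203
  Equil        0.3013        1.42
  solve Keq expr → x = 0.02734; check Q = 9.496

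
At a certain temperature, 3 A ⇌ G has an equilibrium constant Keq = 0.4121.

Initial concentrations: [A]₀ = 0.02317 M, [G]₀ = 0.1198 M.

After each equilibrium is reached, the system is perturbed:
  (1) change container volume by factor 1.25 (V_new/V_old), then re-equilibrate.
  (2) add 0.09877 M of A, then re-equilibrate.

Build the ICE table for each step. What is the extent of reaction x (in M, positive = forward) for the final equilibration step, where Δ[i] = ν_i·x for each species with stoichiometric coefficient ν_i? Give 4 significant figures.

Q₀ = 9631 vs Keq = 0.4121 ⇒ Q>K, reverse
Step 1:
                   A          G
  init       0.02317     0.1198
  Δ           0.3126    -0.1042
  eq          0.3358     0.0156
  solve Keq expr → x = -0.1042; check Q = 0.4121
Then change container volume by factor 1.25 (V_new/V_old).
Step 2:
                   A          G
  init        0.2686    0.01248
  Δ          0.01054  -0.003515
  eq          0.2792   0.008965
  solve Keq expr → x = -0.003515; check Q = 0.4121
Then add 0.09877 M of A.
Step 3:
                   A          G
  init        0.3779   0.008965
  Δ         -0.02668   0.008893
  eq          0.3512    0.01786
  solve Keq expr → x = 0.008893; check Q = 0.4121

x = 0.008893 M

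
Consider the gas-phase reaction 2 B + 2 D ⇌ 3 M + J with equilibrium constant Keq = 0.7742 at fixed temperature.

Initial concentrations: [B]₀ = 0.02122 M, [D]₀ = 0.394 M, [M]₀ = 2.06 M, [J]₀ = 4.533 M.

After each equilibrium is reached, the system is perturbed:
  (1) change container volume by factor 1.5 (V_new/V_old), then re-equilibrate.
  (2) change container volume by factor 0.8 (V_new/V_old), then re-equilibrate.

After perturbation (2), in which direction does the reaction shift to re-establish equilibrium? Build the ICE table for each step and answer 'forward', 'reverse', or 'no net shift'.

Q₀ = 5.6690e+05 vs Keq = 0.7742 ⇒ Q>K, reverse
Step 1:
                  B         D         M         J
  Initial   0.02122     0.394      2.06     4.533
  Change     0.9275    0.9275    -1.391   -0.4638
  Equil      0.9487     1.322    0.6687     4.069
  solve Keq expr → x = -0.4638; check Q = 0.7742
Then change container volume by factor 1.5 (V_new/V_old).
Step 2:
                  B         D         M         J
  Initial    0.6325     0.881    0.4458     2.713
  Change          0         0         0         0
  Equil      0.6325     0.881    0.4458     2.713
  solve Keq expr → x = 0; check Q = 0.7742
Then change container volume by factor 0.8 (V_new/V_old).
Step 3:
                  B         D         M         J
  Initial    0.7906     1.101    0.5573     3.391
  Change          0         0         0         0
  Equil      0.7906     1.101    0.5573     3.391
  solve Keq expr → x = 0; check Q = 0.7742

Direction: no net shift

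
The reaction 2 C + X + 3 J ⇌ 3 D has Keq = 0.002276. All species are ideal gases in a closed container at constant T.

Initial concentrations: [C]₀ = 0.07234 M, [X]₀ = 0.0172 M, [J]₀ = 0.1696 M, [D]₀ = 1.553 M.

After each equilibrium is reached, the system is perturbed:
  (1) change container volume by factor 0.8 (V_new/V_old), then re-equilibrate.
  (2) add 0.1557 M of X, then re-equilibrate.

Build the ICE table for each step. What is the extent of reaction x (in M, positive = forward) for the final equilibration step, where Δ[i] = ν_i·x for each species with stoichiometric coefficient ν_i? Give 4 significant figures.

Q₀ = 8.5300e+06 vs Keq = 0.002276 ⇒ Q>K, reverse
Step 1:
                  C         X         J         D
  Initial   0.07234    0.0172    0.1696     1.553
  Change      0.928     0.464     1.392    -1.392
  Equil           1    0.4812     1.562     0.161
  solve Keq expr → x = -0.464; check Q = 0.002276
Then change container volume by factor 0.8 (V_new/V_old).
Step 2:
                  C         X         J         D
  Initial      1.25    0.6015     1.952    0.2013
  Change   -0.02658  -0.01329  -0.03987   0.03987
  Equil       1.224    0.5882     1.912    0.2411
  solve Keq expr → x = 0.01329; check Q = 0.002276
Then add 0.1557 M of X.
Step 3:
                  C         X         J         D
  Initial     1.224    0.7439     1.912    0.2411
  Change   -0.01031 -0.005157  -0.01547   0.01547
  Equil       1.214    0.7388     1.897    0.2566
  solve Keq expr → x = 0.005157; check Q = 0.002276

x = 0.005157 M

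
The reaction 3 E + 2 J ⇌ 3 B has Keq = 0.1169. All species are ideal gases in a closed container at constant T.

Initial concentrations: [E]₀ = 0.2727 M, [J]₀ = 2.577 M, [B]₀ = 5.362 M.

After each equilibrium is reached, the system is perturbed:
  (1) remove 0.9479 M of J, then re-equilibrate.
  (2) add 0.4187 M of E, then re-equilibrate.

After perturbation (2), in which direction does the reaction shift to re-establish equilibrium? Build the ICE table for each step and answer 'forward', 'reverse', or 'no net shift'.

Q₀ = 1145 vs Keq = 0.1169 ⇒ Q>K, reverse
Step 1:
                  E         J         B
  I          0.2727     2.577     5.362
  C           2.236     1.491    -2.236
  E           2.509     4.068     3.126
  solve Keq expr → x = -0.7454; check Q = 0.1169
Then remove 0.9479 M of J.
Step 2:
                  E         J         B
  I           2.509      3.12     3.126
  C          0.2073    0.1382   -0.2073
  E           2.716     3.258     2.919
  solve Keq expr → x = -0.06909; check Q = 0.1169
Then add 0.4187 M of E.
Step 3:
                  E         J         B
  I           3.135     3.258     2.919
  C         -0.1792   -0.1195    0.1792
  E           2.956     3.139     3.098
  solve Keq expr → x = 0.05974; check Q = 0.1169

Direction: forward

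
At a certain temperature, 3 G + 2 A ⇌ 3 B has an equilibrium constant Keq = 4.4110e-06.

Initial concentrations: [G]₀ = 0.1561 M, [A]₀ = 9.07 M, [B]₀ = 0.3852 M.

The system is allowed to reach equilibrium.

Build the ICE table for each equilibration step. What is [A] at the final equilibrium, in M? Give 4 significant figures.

Q₀ = 0.1827 vs Keq = 4.4110e-06 ⇒ Q>K, reverse
Step 1:
                    G           A           B
  Initial      0.1561        9.07      0.3852
  Change       0.3486      0.2324     -0.3486
  Equil        0.5047       9.302     0.03661
  solve Keq expr → x = -0.1162; check Q = 4.4110e-06

[A]_eq = 9.302 M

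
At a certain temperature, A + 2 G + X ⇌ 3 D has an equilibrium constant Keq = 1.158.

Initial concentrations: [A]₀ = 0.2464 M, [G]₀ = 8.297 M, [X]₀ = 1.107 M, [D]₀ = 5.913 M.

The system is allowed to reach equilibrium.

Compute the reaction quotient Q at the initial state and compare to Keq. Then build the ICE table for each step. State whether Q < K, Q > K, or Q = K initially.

Q₀ = 11.01; Q > K (proceeds reverse)

Q₀ = 11.01 vs Keq = 1.158 ⇒ Q>K, reverse
Step 1:
                  A         G         X         D
  Initial    0.2464     8.297     1.107     5.913
  Change     0.4252    0.8505    0.4252    -1.276
  Equil      0.6716     9.147     1.532     4.637
  solve Keq expr → x = -0.4252; check Q = 1.158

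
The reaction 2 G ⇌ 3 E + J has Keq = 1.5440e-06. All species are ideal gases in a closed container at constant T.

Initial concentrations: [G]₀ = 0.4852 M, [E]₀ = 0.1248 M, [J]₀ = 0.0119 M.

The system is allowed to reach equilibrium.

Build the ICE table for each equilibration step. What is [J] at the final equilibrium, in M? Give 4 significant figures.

[J]_eq = 5.3384e-04 M

Q₀ = 9.8254e-05 vs Keq = 1.5440e-06 ⇒ Q>K, reverse
Step 1:
                    G           E           J
  init         0.4852      0.1248      0.0119
  Δ           0.02273     -0.0341    -0.01137
  eq           0.5079      0.0907  5.3384e-04
  solve Keq expr → x = -0.01137; check Q = 1.5440e-06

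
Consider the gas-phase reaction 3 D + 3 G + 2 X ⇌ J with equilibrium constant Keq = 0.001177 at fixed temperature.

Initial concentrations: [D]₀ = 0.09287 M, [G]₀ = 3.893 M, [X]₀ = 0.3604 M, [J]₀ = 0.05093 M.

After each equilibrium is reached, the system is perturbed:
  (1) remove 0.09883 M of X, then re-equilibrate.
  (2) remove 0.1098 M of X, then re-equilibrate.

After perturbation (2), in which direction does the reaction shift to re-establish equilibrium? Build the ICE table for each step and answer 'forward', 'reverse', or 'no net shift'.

Direction: reverse

Q₀ = 8.297 vs Keq = 0.001177 ⇒ Q>K, reverse
Step 1:
                   D          G          X          J
  init       0.09287      3.893     0.3604    0.05093
  Δ           0.1521     0.1521     0.1014   -0.05069
  eq          0.2449      4.045     0.4618 2.4407e-04
  solve Keq expr → x = -0.05069; check Q = 0.001177
Then remove 0.09883 M of X.
Step 2:
                   D          G          X          J
  init        0.2449      4.045     0.3629 2.4407e-04
  Δ       2.7779e-04 2.7779e-04 1.8519e-04 -9.2595e-05
  eq          0.2452      4.045     0.3631 1.5148e-04
  solve Keq expr → x = -9.2595e-05; check Q = 0.001177
Then remove 0.1098 M of X.
Step 3:
                   D          G          X          J
  init        0.2452      4.045     0.2533 1.5148e-04
  Δ       2.3233e-04 2.3233e-04 1.5489e-04 -7.7443e-05
  eq          0.2454      4.046     0.2535 7.4034e-05
  solve Keq expr → x = -7.7443e-05; check Q = 0.001177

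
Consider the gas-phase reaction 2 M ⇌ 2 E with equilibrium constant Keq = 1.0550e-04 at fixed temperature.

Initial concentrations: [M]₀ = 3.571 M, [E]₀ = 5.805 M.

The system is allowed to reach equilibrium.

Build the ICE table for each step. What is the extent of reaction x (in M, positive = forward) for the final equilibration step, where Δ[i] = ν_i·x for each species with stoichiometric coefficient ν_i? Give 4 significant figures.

Q₀ = 2.643 vs Keq = 1.0550e-04 ⇒ Q>K, reverse
Step 1:
                   M          E
  Initial      3.571      5.805
  Change        5.71      -5.71
  Equil        9.281    0.09532
  solve Keq expr → x = -2.855; check Q = 1.0550e-04

x = -2.855 M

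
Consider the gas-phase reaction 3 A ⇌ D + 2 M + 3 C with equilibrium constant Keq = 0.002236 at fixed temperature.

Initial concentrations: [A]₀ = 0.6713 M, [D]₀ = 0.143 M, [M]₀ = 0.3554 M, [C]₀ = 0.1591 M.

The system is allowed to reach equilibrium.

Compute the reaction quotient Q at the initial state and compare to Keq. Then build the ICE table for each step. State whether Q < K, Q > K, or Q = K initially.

Q₀ = 2.4045e-04; Q < K (proceeds forward)

Q₀ = 2.4045e-04 vs Keq = 0.002236 ⇒ Q<K, forward
Step 1:
                    A           D           M           C
  init         0.6713       0.143      0.3554      0.1591
  Δ           -0.0878     0.02927     0.05853      0.0878
  eq           0.5835      0.1723      0.4139      0.2469
  solve Keq expr → x = 0.02927; check Q = 0.002236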